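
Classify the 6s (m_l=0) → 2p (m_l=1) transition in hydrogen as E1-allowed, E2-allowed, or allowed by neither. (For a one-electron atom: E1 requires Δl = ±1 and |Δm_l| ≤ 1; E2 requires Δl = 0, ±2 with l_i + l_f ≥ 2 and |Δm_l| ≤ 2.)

E1

Δl = 1 − 0 = +1; l_i + l_f = 1.
Δm_l = +1.
E1 (Δl = ±1, |Δm_l| ≤ 1): satisfied.
E2 (Δl = 0,±2, l_i+l_f ≥ 2, |Δm_l| ≤ 2): not satisfied.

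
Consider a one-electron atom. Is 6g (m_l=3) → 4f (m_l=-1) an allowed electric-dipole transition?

Δl = 3 − 4 = -1; the E1 rule Δl = ±1 is satisfied.
m_l: 3 → -1 (Δm_l = -4). |Δm_l| ≤ 1 violated.
The transition is electric-dipole forbidden.

forbidden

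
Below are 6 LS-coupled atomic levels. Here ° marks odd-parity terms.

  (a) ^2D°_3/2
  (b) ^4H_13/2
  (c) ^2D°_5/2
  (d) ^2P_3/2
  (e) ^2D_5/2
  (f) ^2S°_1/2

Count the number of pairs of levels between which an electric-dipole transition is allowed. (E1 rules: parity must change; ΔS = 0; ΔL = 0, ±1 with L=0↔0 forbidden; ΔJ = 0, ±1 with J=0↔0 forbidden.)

5

(a)–(b): forbidden (ΔS, ΔL, ΔJ).
(a)–(c): forbidden (parity).
(a)–(d): allowed.
(a)–(e): allowed.
(a)–(f): forbidden (parity, ΔL).
(b)–(c): forbidden (ΔS, ΔL, ΔJ).
(b)–(d): forbidden (parity, ΔS, ΔL, ΔJ).
(b)–(e): forbidden (parity, ΔS, ΔL, ΔJ).
(b)–(f): forbidden (ΔS, ΔL, ΔJ).
(c)–(d): allowed.
(c)–(e): allowed.
(c)–(f): forbidden (parity, ΔL, ΔJ).
(d)–(e): forbidden (parity).
(d)–(f): allowed.
(e)–(f): forbidden (ΔL, ΔJ).
Allowed pairs: 5 of 15.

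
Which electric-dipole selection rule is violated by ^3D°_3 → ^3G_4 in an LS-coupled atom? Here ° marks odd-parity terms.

the ΔL = 0, ±1 rule

Reading off the term symbols: S 1→1, L 2→4, J 3→4, parity odd→even.
ΔJ = 0, ±1 (not J=0↔0): J: 3 → 4, ΔJ = +1 — ✓.
ΔS = 0: S: 1 → 1 — ✓.
Parity must change: odd → even — ✓.
ΔL = 0, ±1 (not L=0↔0): L: 2 → 4, ΔL = +2 — ✗.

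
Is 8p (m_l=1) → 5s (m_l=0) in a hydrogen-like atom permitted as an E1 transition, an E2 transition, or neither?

Δl = 0 − 1 = -1; l_i + l_f = 1.
Δm_l = -1.
E1 (Δl = ±1, |Δm_l| ≤ 1): satisfied.
E2 (Δl = 0,±2, l_i+l_f ≥ 2, |Δm_l| ≤ 2): not satisfied.

E1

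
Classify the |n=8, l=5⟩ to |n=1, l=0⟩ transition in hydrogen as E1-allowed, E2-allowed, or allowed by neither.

neither

Δl = 0 − 5 = -5; l_i + l_f = 5.
E1 (Δl = ±1): not satisfied.
E2 (Δl = 0,±2, l_i+l_f ≥ 2): not satisfied.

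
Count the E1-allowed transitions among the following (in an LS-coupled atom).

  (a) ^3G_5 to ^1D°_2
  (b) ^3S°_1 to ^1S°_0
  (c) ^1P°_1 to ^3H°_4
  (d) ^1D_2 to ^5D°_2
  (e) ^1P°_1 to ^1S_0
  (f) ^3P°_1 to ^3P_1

2

(a) forbidden (ΔS, ΔL, ΔJ fail)
(b) forbidden (parity, ΔS, ΔL fail)
(c) forbidden (parity, ΔS, ΔL, ΔJ fail)
(d) forbidden (ΔS fails)
(e) allowed
(f) allowed
Total allowed: 2 of 6.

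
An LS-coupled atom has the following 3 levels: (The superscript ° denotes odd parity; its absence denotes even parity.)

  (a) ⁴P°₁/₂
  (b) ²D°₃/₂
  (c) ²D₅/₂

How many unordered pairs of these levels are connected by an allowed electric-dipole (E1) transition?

(a)–(b): forbidden (parity, ΔS).
(a)–(c): forbidden (ΔS, ΔJ).
(b)–(c): allowed.
Allowed pairs: 1 of 3.

1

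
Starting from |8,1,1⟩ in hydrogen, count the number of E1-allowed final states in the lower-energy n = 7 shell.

E1 requires Δl = ±1, so l_f ∈ {0, 2}; with 0 ≤ l_f ≤ n_f−1 = 6, the allowed l_f values are {0, 2}.
For l_f = 0: m_f ∈ {m_i−1, m_i, m_i+1} ∩ [−0, 0] = {0} → 1 state.
For l_f = 2: m_f ∈ {m_i−1, m_i, m_i+1} ∩ [−2, 2] = {0, 1, 2} → 3 states.
Total: 4.

4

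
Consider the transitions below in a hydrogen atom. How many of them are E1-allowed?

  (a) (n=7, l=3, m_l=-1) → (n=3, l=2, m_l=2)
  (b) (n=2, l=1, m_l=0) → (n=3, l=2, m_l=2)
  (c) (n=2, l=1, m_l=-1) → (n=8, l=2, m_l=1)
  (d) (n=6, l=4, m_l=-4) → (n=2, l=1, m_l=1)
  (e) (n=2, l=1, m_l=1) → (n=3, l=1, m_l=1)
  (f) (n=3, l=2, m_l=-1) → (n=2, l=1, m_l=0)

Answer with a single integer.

1

(a) forbidden — Δm_l = +3 (E1 requires Δm_l = 0, ±1)
(b) forbidden — Δm_l = +2 (E1 requires Δm_l = 0, ±1)
(c) forbidden — Δm_l = +2 (E1 requires Δm_l = 0, ±1)
(d) forbidden — Δl = -3 (E1 requires Δl = ±1); Δm_l = +5 (E1 requires Δm_l = 0, ±1)
(e) forbidden — Δl = +0 (E1 requires Δl = ±1)
(f) allowed
Total allowed: 1 of 6.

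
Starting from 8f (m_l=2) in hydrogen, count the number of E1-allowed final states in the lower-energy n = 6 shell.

E1 requires Δl = ±1, so l_f ∈ {2, 4}; with 0 ≤ l_f ≤ n_f−1 = 5, the allowed l_f values are {2, 4}.
For l_f = 2: m_f ∈ {m_i−1, m_i, m_i+1} ∩ [−2, 2] = {1, 2} → 2 states.
For l_f = 4: m_f ∈ {m_i−1, m_i, m_i+1} ∩ [−4, 4] = {1, 2, 3} → 3 states.
Total: 5.

5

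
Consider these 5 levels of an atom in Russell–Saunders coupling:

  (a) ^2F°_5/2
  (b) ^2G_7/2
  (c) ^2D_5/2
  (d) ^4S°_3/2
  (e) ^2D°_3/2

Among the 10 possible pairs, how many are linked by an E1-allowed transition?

3

(a)–(b): allowed.
(a)–(c): allowed.
(a)–(d): forbidden (parity, ΔS, ΔL).
(a)–(e): forbidden (parity).
(b)–(c): forbidden (parity, ΔL).
(b)–(d): forbidden (ΔS, ΔL, ΔJ).
(b)–(e): forbidden (ΔL, ΔJ).
(c)–(d): forbidden (ΔS, ΔL).
(c)–(e): allowed.
(d)–(e): forbidden (parity, ΔS, ΔL).
Allowed pairs: 3 of 10.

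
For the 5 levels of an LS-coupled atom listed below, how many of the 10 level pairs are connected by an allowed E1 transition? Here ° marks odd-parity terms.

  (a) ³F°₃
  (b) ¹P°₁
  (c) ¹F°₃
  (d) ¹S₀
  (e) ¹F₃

2

(a)–(b): forbidden (parity, ΔS, ΔL, ΔJ).
(a)–(c): forbidden (parity, ΔS).
(a)–(d): forbidden (ΔS, ΔL, ΔJ).
(a)–(e): forbidden (ΔS).
(b)–(c): forbidden (parity, ΔL, ΔJ).
(b)–(d): allowed.
(b)–(e): forbidden (ΔL, ΔJ).
(c)–(d): forbidden (ΔL, ΔJ).
(c)–(e): allowed.
(d)–(e): forbidden (parity, ΔL, ΔJ).
Allowed pairs: 2 of 10.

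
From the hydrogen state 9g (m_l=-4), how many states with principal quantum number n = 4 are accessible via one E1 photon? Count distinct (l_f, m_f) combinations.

E1 requires Δl = ±1, so l_f ∈ {3, 5}; with 0 ≤ l_f ≤ n_f−1 = 3, the allowed l_f values are {3}.
For l_f = 3: m_f ∈ {m_i−1, m_i, m_i+1} ∩ [−3, 3] = {-3} → 1 state.
Total: 1.

1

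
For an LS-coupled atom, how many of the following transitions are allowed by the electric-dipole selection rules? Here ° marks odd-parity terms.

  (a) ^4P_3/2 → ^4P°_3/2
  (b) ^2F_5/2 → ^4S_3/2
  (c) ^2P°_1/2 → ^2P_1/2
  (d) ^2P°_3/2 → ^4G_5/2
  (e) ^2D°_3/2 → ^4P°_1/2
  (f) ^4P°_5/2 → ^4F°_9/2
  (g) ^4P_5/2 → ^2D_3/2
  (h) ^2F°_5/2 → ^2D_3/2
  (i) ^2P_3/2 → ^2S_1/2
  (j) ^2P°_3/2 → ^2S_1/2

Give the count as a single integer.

(a) allowed
(b) forbidden (parity, ΔS, ΔL fail)
(c) allowed
(d) forbidden (ΔS, ΔL fail)
(e) forbidden (parity, ΔS fail)
(f) forbidden (parity, ΔL, ΔJ fail)
(g) forbidden (parity, ΔS fail)
(h) allowed
(i) forbidden (parity fails)
(j) allowed
Total allowed: 4 of 10.

4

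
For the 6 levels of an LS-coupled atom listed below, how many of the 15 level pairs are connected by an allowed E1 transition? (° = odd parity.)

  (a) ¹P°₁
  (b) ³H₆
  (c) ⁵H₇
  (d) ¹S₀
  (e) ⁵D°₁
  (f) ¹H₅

1

(a)–(b): forbidden (ΔS, ΔL, ΔJ).
(a)–(c): forbidden (ΔS, ΔL, ΔJ).
(a)–(d): allowed.
(a)–(e): forbidden (parity, ΔS).
(a)–(f): forbidden (ΔL, ΔJ).
(b)–(c): forbidden (parity, ΔS).
(b)–(d): forbidden (parity, ΔS, ΔL, ΔJ).
(b)–(e): forbidden (ΔS, ΔL, ΔJ).
(b)–(f): forbidden (parity, ΔS).
(c)–(d): forbidden (parity, ΔS, ΔL, ΔJ).
(c)–(e): forbidden (ΔL, ΔJ).
(c)–(f): forbidden (parity, ΔS, ΔJ).
(d)–(e): forbidden (ΔS, ΔL).
(d)–(f): forbidden (parity, ΔL, ΔJ).
(e)–(f): forbidden (ΔS, ΔL, ΔJ).
Allowed pairs: 1 of 15.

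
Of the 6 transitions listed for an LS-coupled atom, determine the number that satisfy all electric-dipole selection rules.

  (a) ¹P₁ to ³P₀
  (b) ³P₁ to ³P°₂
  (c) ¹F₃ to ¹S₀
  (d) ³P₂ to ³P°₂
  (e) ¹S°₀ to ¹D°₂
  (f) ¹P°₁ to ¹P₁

3

(a) forbidden (parity, ΔS fail)
(b) allowed
(c) forbidden (parity, ΔL, ΔJ fail)
(d) allowed
(e) forbidden (parity, ΔL, ΔJ fail)
(f) allowed
Total allowed: 3 of 6.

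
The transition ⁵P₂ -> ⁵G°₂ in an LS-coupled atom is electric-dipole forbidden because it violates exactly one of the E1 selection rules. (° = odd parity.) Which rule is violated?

Initial level: S=2, L=1, J=2, parity even. Final level: S=2, L=4, J=2, parity odd.
Parity must change: even → odd — satisfied.
ΔS = 0: S: 2 → 2 — satisfied.
ΔL = 0, ±1 (not L=0↔0): L: 1 → 4, ΔL = +3 — violated.
ΔJ = 0, ±1 (not J=0↔0): J: 2 → 2, ΔJ = +0 — satisfied.

the ΔL = 0, ±1 rule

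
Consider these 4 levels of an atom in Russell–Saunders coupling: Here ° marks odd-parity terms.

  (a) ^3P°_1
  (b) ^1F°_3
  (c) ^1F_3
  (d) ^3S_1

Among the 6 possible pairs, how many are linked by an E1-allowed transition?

(a)–(b): forbidden (parity, ΔS, ΔL, ΔJ).
(a)–(c): forbidden (ΔS, ΔL, ΔJ).
(a)–(d): allowed.
(b)–(c): allowed.
(b)–(d): forbidden (ΔS, ΔL, ΔJ).
(c)–(d): forbidden (parity, ΔS, ΔL, ΔJ).
Allowed pairs: 2 of 6.

2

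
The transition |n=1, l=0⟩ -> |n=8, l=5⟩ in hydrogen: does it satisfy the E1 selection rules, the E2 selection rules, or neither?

Δl = 5 − 0 = +5; l_i + l_f = 5.
E1 (Δl = ±1): not satisfied.
E2 (Δl = 0,±2, l_i+l_f ≥ 2): not satisfied.

neither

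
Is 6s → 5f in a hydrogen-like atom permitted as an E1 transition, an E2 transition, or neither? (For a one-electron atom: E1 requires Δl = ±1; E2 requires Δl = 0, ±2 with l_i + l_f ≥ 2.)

neither

Δl = 3 − 0 = +3; l_i + l_f = 3.
E1 (Δl = ±1): not satisfied.
E2 (Δl = 0,±2, l_i+l_f ≥ 2): not satisfied.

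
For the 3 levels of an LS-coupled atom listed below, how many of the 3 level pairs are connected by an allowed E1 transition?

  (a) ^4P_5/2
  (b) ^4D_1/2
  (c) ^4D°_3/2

2

(a)–(b): forbidden (parity, ΔJ).
(a)–(c): allowed.
(b)–(c): allowed.
Allowed pairs: 2 of 3.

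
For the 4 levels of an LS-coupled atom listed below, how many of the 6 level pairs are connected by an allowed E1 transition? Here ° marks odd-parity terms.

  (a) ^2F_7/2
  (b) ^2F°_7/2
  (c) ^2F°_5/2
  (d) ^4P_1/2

(a)–(b): allowed.
(a)–(c): allowed.
(a)–(d): forbidden (parity, ΔS, ΔL, ΔJ).
(b)–(c): forbidden (parity).
(b)–(d): forbidden (ΔS, ΔL, ΔJ).
(c)–(d): forbidden (ΔS, ΔL, ΔJ).
Allowed pairs: 2 of 6.

2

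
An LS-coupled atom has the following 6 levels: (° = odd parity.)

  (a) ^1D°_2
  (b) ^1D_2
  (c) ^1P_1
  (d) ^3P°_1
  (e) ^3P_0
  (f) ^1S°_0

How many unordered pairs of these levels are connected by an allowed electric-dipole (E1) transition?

4

(a)–(b): allowed.
(a)–(c): allowed.
(a)–(d): forbidden (parity, ΔS).
(a)–(e): forbidden (ΔS, ΔJ).
(a)–(f): forbidden (parity, ΔL, ΔJ).
(b)–(c): forbidden (parity).
(b)–(d): forbidden (ΔS).
(b)–(e): forbidden (parity, ΔS, ΔJ).
(b)–(f): forbidden (ΔL, ΔJ).
(c)–(d): forbidden (ΔS).
(c)–(e): forbidden (parity, ΔS).
(c)–(f): allowed.
(d)–(e): allowed.
(d)–(f): forbidden (parity, ΔS).
(e)–(f): forbidden (ΔS, ΔJ).
Allowed pairs: 4 of 15.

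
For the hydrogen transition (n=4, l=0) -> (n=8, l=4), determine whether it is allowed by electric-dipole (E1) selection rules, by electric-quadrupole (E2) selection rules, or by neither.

neither

Δl = 4 − 0 = +4; l_i + l_f = 4.
E1 (Δl = ±1): not satisfied.
E2 (Δl = 0,±2, l_i+l_f ≥ 2): not satisfied.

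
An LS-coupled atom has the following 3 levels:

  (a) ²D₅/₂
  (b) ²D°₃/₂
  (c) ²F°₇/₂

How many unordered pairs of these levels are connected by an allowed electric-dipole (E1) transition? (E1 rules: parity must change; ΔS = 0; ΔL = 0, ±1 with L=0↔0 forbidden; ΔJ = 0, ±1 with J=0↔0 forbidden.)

2

(a)–(b): allowed.
(a)–(c): allowed.
(b)–(c): forbidden (parity, ΔJ).
Allowed pairs: 2 of 3.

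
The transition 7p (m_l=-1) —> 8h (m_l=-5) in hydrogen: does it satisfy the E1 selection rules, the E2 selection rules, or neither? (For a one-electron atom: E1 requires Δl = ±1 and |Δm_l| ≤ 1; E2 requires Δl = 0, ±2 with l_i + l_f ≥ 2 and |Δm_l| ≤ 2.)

neither

Δl = 5 − 1 = +4; l_i + l_f = 6.
Δm_l = -4.
E1 (Δl = ±1, |Δm_l| ≤ 1): not satisfied.
E2 (Δl = 0,±2, l_i+l_f ≥ 2, |Δm_l| ≤ 2): not satisfied.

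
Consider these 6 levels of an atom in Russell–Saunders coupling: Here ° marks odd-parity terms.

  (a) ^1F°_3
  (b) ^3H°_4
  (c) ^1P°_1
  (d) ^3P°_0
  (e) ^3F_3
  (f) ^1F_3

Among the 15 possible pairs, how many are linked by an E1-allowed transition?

1

(a)–(b): forbidden (parity, ΔS, ΔL).
(a)–(c): forbidden (parity, ΔL, ΔJ).
(a)–(d): forbidden (parity, ΔS, ΔL, ΔJ).
(a)–(e): forbidden (ΔS).
(a)–(f): allowed.
(b)–(c): forbidden (parity, ΔS, ΔL, ΔJ).
(b)–(d): forbidden (parity, ΔL, ΔJ).
(b)–(e): forbidden (ΔL).
(b)–(f): forbidden (ΔS, ΔL).
(c)–(d): forbidden (parity, ΔS).
(c)–(e): forbidden (ΔS, ΔL, ΔJ).
(c)–(f): forbidden (ΔL, ΔJ).
(d)–(e): forbidden (ΔL, ΔJ).
(d)–(f): forbidden (ΔS, ΔL, ΔJ).
(e)–(f): forbidden (parity, ΔS).
Allowed pairs: 1 of 15.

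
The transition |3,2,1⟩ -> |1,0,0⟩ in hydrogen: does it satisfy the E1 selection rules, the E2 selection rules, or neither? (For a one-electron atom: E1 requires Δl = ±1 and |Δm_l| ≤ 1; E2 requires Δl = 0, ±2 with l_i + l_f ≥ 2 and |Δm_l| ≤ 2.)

E2

Δl = 0 − 2 = -2; l_i + l_f = 2.
Δm_l = -1.
E1 (Δl = ±1, |Δm_l| ≤ 1): not satisfied.
E2 (Δl = 0,±2, l_i+l_f ≥ 2, |Δm_l| ≤ 2): satisfied.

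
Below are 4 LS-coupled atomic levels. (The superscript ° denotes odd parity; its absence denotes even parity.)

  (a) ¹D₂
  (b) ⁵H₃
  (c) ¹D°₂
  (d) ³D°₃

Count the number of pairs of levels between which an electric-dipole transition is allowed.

1

(a)–(b): forbidden (parity, ΔS, ΔL).
(a)–(c): allowed.
(a)–(d): forbidden (ΔS).
(b)–(c): forbidden (ΔS, ΔL).
(b)–(d): forbidden (ΔS, ΔL).
(c)–(d): forbidden (parity, ΔS).
Allowed pairs: 1 of 6.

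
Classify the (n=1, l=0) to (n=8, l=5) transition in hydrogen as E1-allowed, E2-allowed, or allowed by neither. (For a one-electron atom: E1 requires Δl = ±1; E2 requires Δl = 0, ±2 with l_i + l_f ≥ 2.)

Δl = 5 − 0 = +5; l_i + l_f = 5.
E1 (Δl = ±1): not satisfied.
E2 (Δl = 0,±2, l_i+l_f ≥ 2): not satisfied.

neither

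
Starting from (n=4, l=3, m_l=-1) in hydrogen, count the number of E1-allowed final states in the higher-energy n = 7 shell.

6

E1 requires Δl = ±1, so l_f ∈ {2, 4}; with 0 ≤ l_f ≤ n_f−1 = 6, the allowed l_f values are {2, 4}.
For l_f = 2: m_f ∈ {m_i−1, m_i, m_i+1} ∩ [−2, 2] = {-2, -1, 0} → 3 states.
For l_f = 4: m_f ∈ {m_i−1, m_i, m_i+1} ∩ [−4, 4] = {-2, -1, 0} → 3 states.
Total: 6.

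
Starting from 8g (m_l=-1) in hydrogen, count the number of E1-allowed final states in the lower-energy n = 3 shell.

0

E1 requires l_f ∈ {3, 5}, but neither lies in [0, 2], so no final state is reachable.
Total: 0.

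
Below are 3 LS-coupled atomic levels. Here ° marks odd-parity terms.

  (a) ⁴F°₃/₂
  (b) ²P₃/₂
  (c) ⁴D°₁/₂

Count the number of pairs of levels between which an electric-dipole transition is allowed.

0

(a)–(b): forbidden (ΔS, ΔL).
(a)–(c): forbidden (parity).
(b)–(c): forbidden (ΔS).
Allowed pairs: 0 of 3.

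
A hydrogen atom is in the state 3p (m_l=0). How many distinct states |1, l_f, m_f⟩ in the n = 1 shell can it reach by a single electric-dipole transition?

E1 requires Δl = ±1, so l_f ∈ {0, 2}; with 0 ≤ l_f ≤ n_f−1 = 0, the allowed l_f values are {0}.
For l_f = 0: m_f ∈ {m_i−1, m_i, m_i+1} ∩ [−0, 0] = {0} → 1 state.
Total: 1.

1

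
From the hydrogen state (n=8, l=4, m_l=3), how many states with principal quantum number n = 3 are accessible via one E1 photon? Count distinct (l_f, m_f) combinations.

E1 requires l_f ∈ {3, 5}, but neither lies in [0, 2], so no final state is reachable.
Total: 0.

0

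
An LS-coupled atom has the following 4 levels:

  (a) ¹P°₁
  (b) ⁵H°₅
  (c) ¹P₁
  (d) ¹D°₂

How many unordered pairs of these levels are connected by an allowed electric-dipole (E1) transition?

2

(a)–(b): forbidden (parity, ΔS, ΔL, ΔJ).
(a)–(c): allowed.
(a)–(d): forbidden (parity).
(b)–(c): forbidden (ΔS, ΔL, ΔJ).
(b)–(d): forbidden (parity, ΔS, ΔL, ΔJ).
(c)–(d): allowed.
Allowed pairs: 2 of 6.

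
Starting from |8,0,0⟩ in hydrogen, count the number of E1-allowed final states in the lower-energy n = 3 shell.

3

E1 requires Δl = ±1, so l_f ∈ {-1, 1}; with 0 ≤ l_f ≤ n_f−1 = 2, the allowed l_f values are {1}.
For l_f = 1: m_f ∈ {m_i−1, m_i, m_i+1} ∩ [−1, 1] = {-1, 0, 1} → 3 states.
Total: 3.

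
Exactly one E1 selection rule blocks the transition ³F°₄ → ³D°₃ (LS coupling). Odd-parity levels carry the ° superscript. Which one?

parity

Reading off the term symbols: S 1→1, L 3→2, J 4→3, parity odd→odd.
ΔL = 0, ±1 (not L=0↔0): L: 3 → 2, ΔL = -1 — ok.
Parity must change: odd → odd — fails.
ΔS = 0: S: 1 → 1 — ok.
ΔJ = 0, ±1 (not J=0↔0): J: 4 → 3, ΔJ = -1 — ok.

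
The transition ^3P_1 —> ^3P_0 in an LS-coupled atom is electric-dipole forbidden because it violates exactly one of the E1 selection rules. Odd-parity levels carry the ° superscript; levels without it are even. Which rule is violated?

ΔL = 0, ±1 (not L=0↔0): L: 1 → 1, ΔL = +0 — passes.
ΔS = 0: S: 1 → 1 — passes.
Parity must change: even → even — fails.
ΔJ = 0, ±1 (not J=0↔0): J: 1 → 0, ΔJ = -1 — passes.

parity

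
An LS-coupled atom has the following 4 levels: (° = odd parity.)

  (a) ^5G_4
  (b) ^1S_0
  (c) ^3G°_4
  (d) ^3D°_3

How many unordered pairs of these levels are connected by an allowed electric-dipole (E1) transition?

(a)–(b): forbidden (parity, ΔS, ΔL, ΔJ).
(a)–(c): forbidden (ΔS).
(a)–(d): forbidden (ΔS, ΔL).
(b)–(c): forbidden (ΔS, ΔL, ΔJ).
(b)–(d): forbidden (ΔS, ΔL, ΔJ).
(c)–(d): forbidden (parity, ΔL).
Allowed pairs: 0 of 6.

0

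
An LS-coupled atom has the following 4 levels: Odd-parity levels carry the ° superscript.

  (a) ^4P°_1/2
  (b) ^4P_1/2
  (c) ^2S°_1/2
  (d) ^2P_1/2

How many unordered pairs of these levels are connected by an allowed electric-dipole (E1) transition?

2

(a)–(b): allowed.
(a)–(c): forbidden (parity, ΔS).
(a)–(d): forbidden (ΔS).
(b)–(c): forbidden (ΔS).
(b)–(d): forbidden (parity, ΔS).
(c)–(d): allowed.
Allowed pairs: 2 of 6.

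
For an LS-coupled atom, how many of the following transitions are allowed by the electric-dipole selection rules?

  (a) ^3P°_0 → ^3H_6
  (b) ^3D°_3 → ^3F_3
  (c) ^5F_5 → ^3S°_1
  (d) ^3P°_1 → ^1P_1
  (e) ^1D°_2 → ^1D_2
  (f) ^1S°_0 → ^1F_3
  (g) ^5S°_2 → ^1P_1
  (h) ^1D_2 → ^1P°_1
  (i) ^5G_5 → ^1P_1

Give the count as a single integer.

3

(a) forbidden (ΔL, ΔJ fail)
(b) allowed
(c) forbidden (ΔS, ΔL, ΔJ fail)
(d) forbidden (ΔS fails)
(e) allowed
(f) forbidden (ΔL, ΔJ fail)
(g) forbidden (ΔS fails)
(h) allowed
(i) forbidden (parity, ΔS, ΔL, ΔJ fail)
Total allowed: 3 of 9.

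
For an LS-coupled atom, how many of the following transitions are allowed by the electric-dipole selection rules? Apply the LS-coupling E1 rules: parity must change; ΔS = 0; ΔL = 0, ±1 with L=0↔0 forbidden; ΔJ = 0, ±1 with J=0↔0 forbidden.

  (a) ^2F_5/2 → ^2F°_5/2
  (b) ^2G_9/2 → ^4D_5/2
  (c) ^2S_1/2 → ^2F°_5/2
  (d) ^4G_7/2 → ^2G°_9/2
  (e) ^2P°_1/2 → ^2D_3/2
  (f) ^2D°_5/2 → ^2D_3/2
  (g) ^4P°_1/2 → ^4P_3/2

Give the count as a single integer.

(a) allowed
(b) forbidden (parity, ΔS, ΔL, ΔJ fail)
(c) forbidden (ΔL, ΔJ fail)
(d) forbidden (ΔS fails)
(e) allowed
(f) allowed
(g) allowed
Total allowed: 4 of 7.

4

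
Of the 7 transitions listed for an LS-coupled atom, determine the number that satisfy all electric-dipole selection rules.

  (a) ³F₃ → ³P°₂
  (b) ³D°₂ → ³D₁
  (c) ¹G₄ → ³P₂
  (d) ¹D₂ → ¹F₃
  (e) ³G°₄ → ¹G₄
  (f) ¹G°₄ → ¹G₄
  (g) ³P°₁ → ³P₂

3

(a) forbidden (ΔL fails)
(b) allowed
(c) forbidden (parity, ΔS, ΔL, ΔJ fail)
(d) forbidden (parity fails)
(e) forbidden (ΔS fails)
(f) allowed
(g) allowed
Total allowed: 3 of 7.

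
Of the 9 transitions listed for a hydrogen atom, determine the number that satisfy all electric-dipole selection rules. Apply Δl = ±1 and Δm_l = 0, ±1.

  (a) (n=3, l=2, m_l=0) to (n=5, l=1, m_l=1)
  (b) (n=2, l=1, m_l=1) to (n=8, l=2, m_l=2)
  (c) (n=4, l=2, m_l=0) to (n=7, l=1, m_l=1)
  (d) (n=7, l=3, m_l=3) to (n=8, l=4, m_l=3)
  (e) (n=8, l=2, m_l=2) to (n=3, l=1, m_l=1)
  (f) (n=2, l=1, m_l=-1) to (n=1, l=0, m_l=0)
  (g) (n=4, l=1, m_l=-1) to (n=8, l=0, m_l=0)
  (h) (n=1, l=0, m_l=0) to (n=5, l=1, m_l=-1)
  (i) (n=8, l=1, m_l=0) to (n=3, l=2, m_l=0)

9

(a) allowed
(b) allowed
(c) allowed
(d) allowed
(e) allowed
(f) allowed
(g) allowed
(h) allowed
(i) allowed
Total allowed: 9 of 9.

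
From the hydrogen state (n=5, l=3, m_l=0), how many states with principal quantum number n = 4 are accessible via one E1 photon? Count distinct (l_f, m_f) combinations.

E1 requires Δl = ±1, so l_f ∈ {2, 4}; with 0 ≤ l_f ≤ n_f−1 = 3, the allowed l_f values are {2}.
For l_f = 2: m_f ∈ {m_i−1, m_i, m_i+1} ∩ [−2, 2] = {-1, 0, 1} → 3 states.
Total: 3.

3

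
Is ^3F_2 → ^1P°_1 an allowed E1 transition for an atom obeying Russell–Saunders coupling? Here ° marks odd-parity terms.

forbidden

Initial level: S=1, L=3, J=2, parity even. Final level: S=0, L=1, J=1, parity odd.
ΔS = 0: S: 1 → 0 — ✗.
ΔJ = 0, ±1 (not J=0↔0): J: 2 → 1, ΔJ = -1 — ✓.
ΔL = 0, ±1 (not L=0↔0): L: 3 → 1, ΔL = -2 — ✗.
Parity must change: even → odd — ✓.
Rule(s) violated: ΔS, ΔL.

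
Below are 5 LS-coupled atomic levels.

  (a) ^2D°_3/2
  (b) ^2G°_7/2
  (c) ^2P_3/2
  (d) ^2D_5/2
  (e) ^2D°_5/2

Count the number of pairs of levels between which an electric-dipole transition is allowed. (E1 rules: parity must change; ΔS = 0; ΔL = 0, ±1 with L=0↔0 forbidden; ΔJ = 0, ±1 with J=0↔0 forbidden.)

4

(a)–(b): forbidden (parity, ΔL, ΔJ).
(a)–(c): allowed.
(a)–(d): allowed.
(a)–(e): forbidden (parity).
(b)–(c): forbidden (ΔL, ΔJ).
(b)–(d): forbidden (ΔL).
(b)–(e): forbidden (parity, ΔL).
(c)–(d): forbidden (parity).
(c)–(e): allowed.
(d)–(e): allowed.
Allowed pairs: 4 of 10.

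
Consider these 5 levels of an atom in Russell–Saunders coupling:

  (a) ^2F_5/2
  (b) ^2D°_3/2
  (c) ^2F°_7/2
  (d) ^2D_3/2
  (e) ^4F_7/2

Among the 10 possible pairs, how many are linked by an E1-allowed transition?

(a)–(b): allowed.
(a)–(c): allowed.
(a)–(d): forbidden (parity).
(a)–(e): forbidden (parity, ΔS).
(b)–(c): forbidden (parity, ΔJ).
(b)–(d): allowed.
(b)–(e): forbidden (ΔS, ΔJ).
(c)–(d): forbidden (ΔJ).
(c)–(e): forbidden (ΔS).
(d)–(e): forbidden (parity, ΔS, ΔJ).
Allowed pairs: 3 of 10.

3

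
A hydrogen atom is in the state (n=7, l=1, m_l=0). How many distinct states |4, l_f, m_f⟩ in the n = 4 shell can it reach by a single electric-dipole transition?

E1 requires Δl = ±1, so l_f ∈ {0, 2}; with 0 ≤ l_f ≤ n_f−1 = 3, the allowed l_f values are {0, 2}.
For l_f = 0: m_f ∈ {m_i−1, m_i, m_i+1} ∩ [−0, 0] = {0} → 1 state.
For l_f = 2: m_f ∈ {m_i−1, m_i, m_i+1} ∩ [−2, 2] = {-1, 0, 1} → 3 states.
Total: 4.

4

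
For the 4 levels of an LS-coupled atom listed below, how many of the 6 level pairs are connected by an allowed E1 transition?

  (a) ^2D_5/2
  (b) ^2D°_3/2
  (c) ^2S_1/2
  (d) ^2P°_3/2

(a)–(b): allowed.
(a)–(c): forbidden (parity, ΔL, ΔJ).
(a)–(d): allowed.
(b)–(c): forbidden (ΔL).
(b)–(d): forbidden (parity).
(c)–(d): allowed.
Allowed pairs: 3 of 6.

3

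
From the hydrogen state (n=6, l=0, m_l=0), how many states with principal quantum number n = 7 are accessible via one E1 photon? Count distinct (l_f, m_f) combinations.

3

E1 requires Δl = ±1, so l_f ∈ {-1, 1}; with 0 ≤ l_f ≤ n_f−1 = 6, the allowed l_f values are {1}.
For l_f = 1: m_f ∈ {m_i−1, m_i, m_i+1} ∩ [−1, 1] = {-1, 0, 1} → 3 states.
Total: 3.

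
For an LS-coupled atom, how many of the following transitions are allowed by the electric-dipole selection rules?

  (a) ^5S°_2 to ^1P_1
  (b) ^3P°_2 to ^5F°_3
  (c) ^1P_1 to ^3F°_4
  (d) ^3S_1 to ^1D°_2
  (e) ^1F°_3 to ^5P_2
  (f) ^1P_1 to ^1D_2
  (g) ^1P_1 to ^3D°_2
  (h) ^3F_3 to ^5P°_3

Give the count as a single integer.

(a) forbidden (ΔS fails)
(b) forbidden (parity, ΔS, ΔL fail)
(c) forbidden (ΔS, ΔL, ΔJ fail)
(d) forbidden (ΔS, ΔL fail)
(e) forbidden (ΔS, ΔL fail)
(f) forbidden (parity fails)
(g) forbidden (ΔS fails)
(h) forbidden (ΔS, ΔL fail)
Total allowed: 0 of 8.

0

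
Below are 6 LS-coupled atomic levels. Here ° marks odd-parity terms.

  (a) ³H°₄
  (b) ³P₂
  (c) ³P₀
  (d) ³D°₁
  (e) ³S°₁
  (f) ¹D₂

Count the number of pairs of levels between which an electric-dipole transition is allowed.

4

(a)–(b): forbidden (ΔL, ΔJ).
(a)–(c): forbidden (ΔL, ΔJ).
(a)–(d): forbidden (parity, ΔL, ΔJ).
(a)–(e): forbidden (parity, ΔL, ΔJ).
(a)–(f): forbidden (ΔS, ΔL, ΔJ).
(b)–(c): forbidden (parity, ΔJ).
(b)–(d): allowed.
(b)–(e): allowed.
(b)–(f): forbidden (parity, ΔS).
(c)–(d): allowed.
(c)–(e): allowed.
(c)–(f): forbidden (parity, ΔS, ΔJ).
(d)–(e): forbidden (parity, ΔL).
(d)–(f): forbidden (ΔS).
(e)–(f): forbidden (ΔS, ΔL).
Allowed pairs: 4 of 15.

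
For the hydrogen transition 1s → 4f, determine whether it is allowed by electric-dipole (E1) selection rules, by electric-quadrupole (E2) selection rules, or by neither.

neither

Δl = 3 − 0 = +3; l_i + l_f = 3.
E1 (Δl = ±1): not satisfied.
E2 (Δl = 0,±2, l_i+l_f ≥ 2): not satisfied.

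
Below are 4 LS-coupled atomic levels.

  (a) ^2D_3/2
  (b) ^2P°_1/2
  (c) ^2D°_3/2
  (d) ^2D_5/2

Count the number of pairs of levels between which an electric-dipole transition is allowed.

3

(a)–(b): allowed.
(a)–(c): allowed.
(a)–(d): forbidden (parity).
(b)–(c): forbidden (parity).
(b)–(d): forbidden (ΔJ).
(c)–(d): allowed.
Allowed pairs: 3 of 6.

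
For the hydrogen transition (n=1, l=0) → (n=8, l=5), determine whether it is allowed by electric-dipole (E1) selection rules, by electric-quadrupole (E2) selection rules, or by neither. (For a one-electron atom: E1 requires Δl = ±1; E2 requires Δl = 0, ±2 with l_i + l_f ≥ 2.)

Δl = 5 − 0 = +5; l_i + l_f = 5.
E1 (Δl = ±1): not satisfied.
E2 (Δl = 0,±2, l_i+l_f ≥ 2): not satisfied.

neither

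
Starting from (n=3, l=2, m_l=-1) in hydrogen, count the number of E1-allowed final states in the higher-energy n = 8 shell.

E1 requires Δl = ±1, so l_f ∈ {1, 3}; with 0 ≤ l_f ≤ n_f−1 = 7, the allowed l_f values are {1, 3}.
For l_f = 1: m_f ∈ {m_i−1, m_i, m_i+1} ∩ [−1, 1] = {-1, 0} → 2 states.
For l_f = 3: m_f ∈ {m_i−1, m_i, m_i+1} ∩ [−3, 3] = {-2, -1, 0} → 3 states.
Total: 5.

5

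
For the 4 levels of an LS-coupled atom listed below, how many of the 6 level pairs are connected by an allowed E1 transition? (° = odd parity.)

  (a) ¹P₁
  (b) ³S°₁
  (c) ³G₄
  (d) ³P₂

1

(a)–(b): forbidden (ΔS).
(a)–(c): forbidden (parity, ΔS, ΔL, ΔJ).
(a)–(d): forbidden (parity, ΔS).
(b)–(c): forbidden (ΔL, ΔJ).
(b)–(d): allowed.
(c)–(d): forbidden (parity, ΔL, ΔJ).
Allowed pairs: 1 of 6.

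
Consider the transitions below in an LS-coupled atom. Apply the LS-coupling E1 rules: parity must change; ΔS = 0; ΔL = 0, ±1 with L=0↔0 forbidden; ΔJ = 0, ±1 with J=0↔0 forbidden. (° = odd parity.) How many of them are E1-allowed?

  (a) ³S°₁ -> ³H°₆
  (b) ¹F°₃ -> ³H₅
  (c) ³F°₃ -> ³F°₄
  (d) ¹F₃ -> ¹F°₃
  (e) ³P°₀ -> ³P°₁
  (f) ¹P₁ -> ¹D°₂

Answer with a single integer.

(a) forbidden (parity, ΔL, ΔJ fail)
(b) forbidden (ΔS, ΔL, ΔJ fail)
(c) forbidden (parity fails)
(d) allowed
(e) forbidden (parity fails)
(f) allowed
Total allowed: 2 of 6.

2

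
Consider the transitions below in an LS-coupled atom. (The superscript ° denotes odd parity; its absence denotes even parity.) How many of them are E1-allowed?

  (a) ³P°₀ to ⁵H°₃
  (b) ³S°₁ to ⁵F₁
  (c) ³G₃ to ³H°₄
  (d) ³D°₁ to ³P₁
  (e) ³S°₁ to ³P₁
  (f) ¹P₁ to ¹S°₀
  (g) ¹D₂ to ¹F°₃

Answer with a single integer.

(a) forbidden (parity, ΔS, ΔL, ΔJ fail)
(b) forbidden (ΔS, ΔL fail)
(c) allowed
(d) allowed
(e) allowed
(f) allowed
(g) allowed
Total allowed: 5 of 7.

5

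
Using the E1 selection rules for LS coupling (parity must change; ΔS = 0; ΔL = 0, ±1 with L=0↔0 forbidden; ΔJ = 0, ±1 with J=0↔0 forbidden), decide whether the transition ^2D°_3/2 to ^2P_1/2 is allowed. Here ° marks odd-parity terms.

Parity must change: odd → even — ok.
ΔS = 0: S: 1/2 → 1/2 — ok.
ΔL = 0, ±1 (not L=0↔0): L: 2 → 1, ΔL = -1 — ok.
ΔJ = 0, ±1 (not J=0↔0): J: 3/2 → 1/2, ΔJ = -1 — ok.
All four E1 rules are satisfied.

allowed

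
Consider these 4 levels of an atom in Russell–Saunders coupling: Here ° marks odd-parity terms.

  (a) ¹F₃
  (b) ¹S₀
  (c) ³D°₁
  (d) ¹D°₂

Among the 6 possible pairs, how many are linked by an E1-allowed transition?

1

(a)–(b): forbidden (parity, ΔL, ΔJ).
(a)–(c): forbidden (ΔS, ΔJ).
(a)–(d): allowed.
(b)–(c): forbidden (ΔS, ΔL).
(b)–(d): forbidden (ΔL, ΔJ).
(c)–(d): forbidden (parity, ΔS).
Allowed pairs: 1 of 6.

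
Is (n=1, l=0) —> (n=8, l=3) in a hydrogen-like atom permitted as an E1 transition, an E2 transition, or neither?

Δl = 3 − 0 = +3; l_i + l_f = 3.
E1 (Δl = ±1): not satisfied.
E2 (Δl = 0,±2, l_i+l_f ≥ 2): not satisfied.

neither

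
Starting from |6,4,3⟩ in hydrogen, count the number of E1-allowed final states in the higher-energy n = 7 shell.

E1 requires Δl = ±1, so l_f ∈ {3, 5}; with 0 ≤ l_f ≤ n_f−1 = 6, the allowed l_f values are {3, 5}.
For l_f = 3: m_f ∈ {m_i−1, m_i, m_i+1} ∩ [−3, 3] = {2, 3} → 2 states.
For l_f = 5: m_f ∈ {m_i−1, m_i, m_i+1} ∩ [−5, 5] = {2, 3, 4} → 3 states.
Total: 5.

5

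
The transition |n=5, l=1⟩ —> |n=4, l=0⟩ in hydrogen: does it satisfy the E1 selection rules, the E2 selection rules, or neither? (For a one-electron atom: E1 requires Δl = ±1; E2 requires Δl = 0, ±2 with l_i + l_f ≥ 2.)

Δl = 0 − 1 = -1; l_i + l_f = 1.
E1 (Δl = ±1): satisfied.
E2 (Δl = 0,±2, l_i+l_f ≥ 2): not satisfied.

E1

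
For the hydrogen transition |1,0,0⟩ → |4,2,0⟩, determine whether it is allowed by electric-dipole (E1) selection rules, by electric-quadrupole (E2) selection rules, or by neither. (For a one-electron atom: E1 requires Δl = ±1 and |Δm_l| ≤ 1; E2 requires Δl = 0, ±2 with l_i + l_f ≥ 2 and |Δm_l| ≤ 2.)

Δl = 2 − 0 = +2; l_i + l_f = 2.
Δm_l = +0.
E1 (Δl = ±1, |Δm_l| ≤ 1): not satisfied.
E2 (Δl = 0,±2, l_i+l_f ≥ 2, |Δm_l| ≤ 2): satisfied.

E2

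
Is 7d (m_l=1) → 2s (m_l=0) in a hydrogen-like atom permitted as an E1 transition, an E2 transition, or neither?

E2

Δl = 0 − 2 = -2; l_i + l_f = 2.
Δm_l = -1.
E1 (Δl = ±1, |Δm_l| ≤ 1): not satisfied.
E2 (Δl = 0,±2, l_i+l_f ≥ 2, |Δm_l| ≤ 2): satisfied.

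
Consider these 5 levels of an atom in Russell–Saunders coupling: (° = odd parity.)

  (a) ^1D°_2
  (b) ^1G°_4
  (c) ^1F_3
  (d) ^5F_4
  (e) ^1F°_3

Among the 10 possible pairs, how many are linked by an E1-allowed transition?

(a)–(b): forbidden (parity, ΔL, ΔJ).
(a)–(c): allowed.
(a)–(d): forbidden (ΔS, ΔJ).
(a)–(e): forbidden (parity).
(b)–(c): allowed.
(b)–(d): forbidden (ΔS).
(b)–(e): forbidden (parity).
(c)–(d): forbidden (parity, ΔS).
(c)–(e): allowed.
(d)–(e): forbidden (ΔS).
Allowed pairs: 3 of 10.

3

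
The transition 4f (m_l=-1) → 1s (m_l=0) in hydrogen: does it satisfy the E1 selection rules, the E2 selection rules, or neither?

Δl = 0 − 3 = -3; l_i + l_f = 3.
Δm_l = +1.
E1 (Δl = ±1, |Δm_l| ≤ 1): not satisfied.
E2 (Δl = 0,±2, l_i+l_f ≥ 2, |Δm_l| ≤ 2): not satisfied.

neither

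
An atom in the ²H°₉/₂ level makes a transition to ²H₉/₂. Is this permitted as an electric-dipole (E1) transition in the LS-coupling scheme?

allowed

ΔS = 0: S: 1/2 → 1/2 — passes.
Parity must change: odd → even — passes.
ΔJ = 0, ±1 (not J=0↔0): J: 9/2 → 9/2, ΔJ = +0 — passes.
ΔL = 0, ±1 (not L=0↔0): L: 5 → 5, ΔL = +0 — passes.
All four E1 rules are satisfied.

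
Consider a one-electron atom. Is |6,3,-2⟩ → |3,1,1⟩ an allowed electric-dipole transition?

l: 3 → 1 (Δl = -2). Δl = ±1 violated.
m_l: -2 → 1 (Δm_l = +3). |Δm_l| ≤ 1 violated.
The transition is electric-dipole forbidden.

forbidden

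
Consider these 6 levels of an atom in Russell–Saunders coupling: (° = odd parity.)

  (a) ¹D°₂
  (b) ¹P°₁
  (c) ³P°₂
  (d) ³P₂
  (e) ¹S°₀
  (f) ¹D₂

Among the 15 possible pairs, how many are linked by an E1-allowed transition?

3

(a)–(b): forbidden (parity).
(a)–(c): forbidden (parity, ΔS).
(a)–(d): forbidden (ΔS).
(a)–(e): forbidden (parity, ΔL, ΔJ).
(a)–(f): allowed.
(b)–(c): forbidden (parity, ΔS).
(b)–(d): forbidden (ΔS).
(b)–(e): forbidden (parity).
(b)–(f): allowed.
(c)–(d): allowed.
(c)–(e): forbidden (parity, ΔS, ΔJ).
(c)–(f): forbidden (ΔS).
(d)–(e): forbidden (ΔS, ΔJ).
(d)–(f): forbidden (parity, ΔS).
(e)–(f): forbidden (ΔL, ΔJ).
Allowed pairs: 3 of 15.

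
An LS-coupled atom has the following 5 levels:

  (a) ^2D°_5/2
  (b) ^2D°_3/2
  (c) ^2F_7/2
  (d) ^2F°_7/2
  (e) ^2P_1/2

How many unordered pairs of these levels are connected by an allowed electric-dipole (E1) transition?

3

(a)–(b): forbidden (parity).
(a)–(c): allowed.
(a)–(d): forbidden (parity).
(a)–(e): forbidden (ΔJ).
(b)–(c): forbidden (ΔJ).
(b)–(d): forbidden (parity, ΔJ).
(b)–(e): allowed.
(c)–(d): allowed.
(c)–(e): forbidden (parity, ΔL, ΔJ).
(d)–(e): forbidden (ΔL, ΔJ).
Allowed pairs: 3 of 10.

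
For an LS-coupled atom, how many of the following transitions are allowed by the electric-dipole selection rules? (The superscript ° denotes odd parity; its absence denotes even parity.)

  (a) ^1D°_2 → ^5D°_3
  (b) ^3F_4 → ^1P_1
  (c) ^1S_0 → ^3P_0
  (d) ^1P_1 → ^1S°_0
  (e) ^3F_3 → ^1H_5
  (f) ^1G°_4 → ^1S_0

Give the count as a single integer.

1

(a) forbidden (parity, ΔS fail)
(b) forbidden (parity, ΔS, ΔL, ΔJ fail)
(c) forbidden (parity, ΔS, ΔJ fail)
(d) allowed
(e) forbidden (parity, ΔS, ΔL, ΔJ fail)
(f) forbidden (ΔL, ΔJ fail)
Total allowed: 1 of 6.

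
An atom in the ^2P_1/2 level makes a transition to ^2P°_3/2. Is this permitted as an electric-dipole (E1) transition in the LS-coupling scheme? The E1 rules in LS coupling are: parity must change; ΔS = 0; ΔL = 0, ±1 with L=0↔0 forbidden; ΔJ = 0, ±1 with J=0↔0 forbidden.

allowed

Reading off the term symbols: S 1/2→1/2, L 1→1, J 1/2→3/2, parity even→odd.
ΔS = 0: S: 1/2 → 1/2 — ok.
Parity must change: even → odd — ok.
ΔJ = 0, ±1 (not J=0↔0): J: 1/2 → 3/2, ΔJ = +1 — ok.
ΔL = 0, ±1 (not L=0↔0): L: 1 → 1, ΔL = +0 — ok.
All four E1 rules are satisfied.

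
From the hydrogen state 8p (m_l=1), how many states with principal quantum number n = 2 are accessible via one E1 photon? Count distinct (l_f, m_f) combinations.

1

E1 requires Δl = ±1, so l_f ∈ {0, 2}; with 0 ≤ l_f ≤ n_f−1 = 1, the allowed l_f values are {0}.
For l_f = 0: m_f ∈ {m_i−1, m_i, m_i+1} ∩ [−0, 0] = {0} → 1 state.
Total: 1.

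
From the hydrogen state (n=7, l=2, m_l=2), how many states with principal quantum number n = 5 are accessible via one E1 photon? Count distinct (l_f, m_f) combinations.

4

E1 requires Δl = ±1, so l_f ∈ {1, 3}; with 0 ≤ l_f ≤ n_f−1 = 4, the allowed l_f values are {1, 3}.
For l_f = 1: m_f ∈ {m_i−1, m_i, m_i+1} ∩ [−1, 1] = {1} → 1 state.
For l_f = 3: m_f ∈ {m_i−1, m_i, m_i+1} ∩ [−3, 3] = {1, 2, 3} → 3 states.
Total: 4.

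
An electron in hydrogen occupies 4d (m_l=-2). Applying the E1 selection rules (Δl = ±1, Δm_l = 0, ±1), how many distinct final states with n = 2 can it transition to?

E1 requires Δl = ±1, so l_f ∈ {1, 3}; with 0 ≤ l_f ≤ n_f−1 = 1, the allowed l_f values are {1}.
For l_f = 1: m_f ∈ {m_i−1, m_i, m_i+1} ∩ [−1, 1] = {-1} → 1 state.
Total: 1.

1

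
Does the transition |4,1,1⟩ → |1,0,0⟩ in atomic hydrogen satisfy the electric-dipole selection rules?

allowed

l: 1 → 0 (Δl = -1). Δl = ±1 passes.
m_l: 1 → 0 (Δm_l = -1). |Δm_l| ≤ 1 passes.
All E1 selection rules are satisfied.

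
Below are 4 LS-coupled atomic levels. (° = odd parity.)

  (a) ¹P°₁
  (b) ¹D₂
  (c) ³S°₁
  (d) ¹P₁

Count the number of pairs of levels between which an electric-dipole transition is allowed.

(a)–(b): allowed.
(a)–(c): forbidden (parity, ΔS).
(a)–(d): allowed.
(b)–(c): forbidden (ΔS, ΔL).
(b)–(d): forbidden (parity).
(c)–(d): forbidden (ΔS).
Allowed pairs: 2 of 6.

2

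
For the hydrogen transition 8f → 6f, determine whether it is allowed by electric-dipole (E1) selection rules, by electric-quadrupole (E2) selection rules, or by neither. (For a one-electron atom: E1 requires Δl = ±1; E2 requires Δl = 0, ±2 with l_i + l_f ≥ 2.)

Δl = 3 − 3 = +0; l_i + l_f = 6.
E1 (Δl = ±1): not satisfied.
E2 (Δl = 0,±2, l_i+l_f ≥ 2): satisfied.

E2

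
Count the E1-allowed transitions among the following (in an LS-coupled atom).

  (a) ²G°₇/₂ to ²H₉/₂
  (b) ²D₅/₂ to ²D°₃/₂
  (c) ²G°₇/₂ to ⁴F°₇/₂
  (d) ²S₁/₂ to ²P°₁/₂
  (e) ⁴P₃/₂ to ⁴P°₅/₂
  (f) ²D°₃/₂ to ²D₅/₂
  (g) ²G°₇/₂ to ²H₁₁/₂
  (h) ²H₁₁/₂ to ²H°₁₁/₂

(a) allowed
(b) allowed
(c) forbidden (parity, ΔS fail)
(d) allowed
(e) allowed
(f) allowed
(g) forbidden (ΔJ fails)
(h) allowed
Total allowed: 6 of 8.

6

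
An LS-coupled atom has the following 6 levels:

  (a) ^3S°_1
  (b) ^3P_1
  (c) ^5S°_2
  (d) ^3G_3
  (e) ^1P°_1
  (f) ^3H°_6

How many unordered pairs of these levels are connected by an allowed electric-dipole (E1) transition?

1

(a)–(b): allowed.
(a)–(c): forbidden (parity, ΔS, ΔL).
(a)–(d): forbidden (ΔL, ΔJ).
(a)–(e): forbidden (parity, ΔS).
(a)–(f): forbidden (parity, ΔL, ΔJ).
(b)–(c): forbidden (ΔS).
(b)–(d): forbidden (parity, ΔL, ΔJ).
(b)–(e): forbidden (ΔS).
(b)–(f): forbidden (ΔL, ΔJ).
(c)–(d): forbidden (ΔS, ΔL).
(c)–(e): forbidden (parity, ΔS).
(c)–(f): forbidden (parity, ΔS, ΔL, ΔJ).
(d)–(e): forbidden (ΔS, ΔL, ΔJ).
(d)–(f): forbidden (ΔJ).
(e)–(f): forbidden (parity, ΔS, ΔL, ΔJ).
Allowed pairs: 1 of 15.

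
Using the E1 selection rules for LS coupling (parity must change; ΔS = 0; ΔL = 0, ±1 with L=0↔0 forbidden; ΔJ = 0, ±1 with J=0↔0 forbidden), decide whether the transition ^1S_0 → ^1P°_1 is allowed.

Parity must change: even → odd — ✓.
ΔS = 0: S: 0 → 0 — ✓.
ΔL = 0, ±1 (not L=0↔0): L: 0 → 1, ΔL = +1 — ✓.
ΔJ = 0, ±1 (not J=0↔0): J: 0 → 1, ΔJ = +1 — ✓.
All four E1 rules are satisfied.

allowed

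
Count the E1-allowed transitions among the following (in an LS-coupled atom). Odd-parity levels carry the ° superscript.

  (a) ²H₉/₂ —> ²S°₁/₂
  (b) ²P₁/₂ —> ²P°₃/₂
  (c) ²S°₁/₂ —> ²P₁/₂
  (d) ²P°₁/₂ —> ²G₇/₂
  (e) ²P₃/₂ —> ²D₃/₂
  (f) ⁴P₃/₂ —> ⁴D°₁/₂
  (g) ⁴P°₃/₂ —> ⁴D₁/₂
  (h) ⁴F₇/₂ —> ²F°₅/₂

4

(a) forbidden (ΔL, ΔJ fail)
(b) allowed
(c) allowed
(d) forbidden (ΔL, ΔJ fail)
(e) forbidden (parity fails)
(f) allowed
(g) allowed
(h) forbidden (ΔS fails)
Total allowed: 4 of 8.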